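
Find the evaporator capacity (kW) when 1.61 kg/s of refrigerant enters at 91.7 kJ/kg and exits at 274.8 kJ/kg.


dh = 274.8 - 91.7 = 183.1 kJ/kg
Q_evap = m_dot * dh = 1.61 * 183.1
Q_evap = 294.79 kW

294.79


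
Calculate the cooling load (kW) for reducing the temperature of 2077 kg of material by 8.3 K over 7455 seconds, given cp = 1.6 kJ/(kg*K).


Q = m * cp * dT / t
Q = 2077 * 1.6 * 8.3 / 7455
Q = 3.7 kW

3.7


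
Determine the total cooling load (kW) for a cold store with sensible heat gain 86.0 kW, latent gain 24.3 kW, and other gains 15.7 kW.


Q_total = Q_s + Q_l + Q_misc
Q_total = 86.0 + 24.3 + 15.7
Q_total = 126.0 kW

126.0


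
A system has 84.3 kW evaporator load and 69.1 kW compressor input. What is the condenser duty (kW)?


Q_cond = Q_evap + W
Q_cond = 84.3 + 69.1
Q_cond = 153.4 kW

153.4


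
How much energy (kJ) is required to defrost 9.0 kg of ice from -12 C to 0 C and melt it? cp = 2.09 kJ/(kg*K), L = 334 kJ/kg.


Sensible heat = cp * dT = 2.09 * 12 = 25.08 kJ/kg
Total per kg = 25.08 + 334 = 359.08 kJ/kg
Q = m * total = 9.0 * 359.08
Q = 3231.7 kJ

3231.7


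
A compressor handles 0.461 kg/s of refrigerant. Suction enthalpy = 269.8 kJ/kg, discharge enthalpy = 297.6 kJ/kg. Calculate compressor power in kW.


dh = 297.6 - 269.8 = 27.8 kJ/kg
W = m_dot * dh = 0.461 * 27.8 = 12.82 kW

12.82


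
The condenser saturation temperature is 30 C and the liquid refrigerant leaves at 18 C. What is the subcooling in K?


Subcooling = T_cond - T_liquid
Subcooling = 30 - 18
Subcooling = 12 K

12


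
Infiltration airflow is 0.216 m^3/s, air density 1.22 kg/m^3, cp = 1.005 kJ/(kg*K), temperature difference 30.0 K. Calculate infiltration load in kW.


Q = V_dot * rho * cp * dT
Q = 0.216 * 1.22 * 1.005 * 30.0
Q = 7.945 kW

7.945


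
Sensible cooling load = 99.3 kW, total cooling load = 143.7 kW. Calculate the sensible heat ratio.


SHR = Q_sensible / Q_total
SHR = 99.3 / 143.7
SHR = 0.691

0.691


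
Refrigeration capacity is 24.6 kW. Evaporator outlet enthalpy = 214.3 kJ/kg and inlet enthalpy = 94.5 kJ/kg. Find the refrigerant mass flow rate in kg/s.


dh = 214.3 - 94.5 = 119.8 kJ/kg
m_dot = Q / dh = 24.6 / 119.8 = 0.2053 kg/s

0.2053


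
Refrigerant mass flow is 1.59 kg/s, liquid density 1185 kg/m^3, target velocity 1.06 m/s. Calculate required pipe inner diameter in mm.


A = m_dot / (rho * v) = 1.59 / (1185 * 1.06) = 0.001265822785 m^2
d = sqrt(4*A/pi) * 1000
d = 40.1 mm

40.1


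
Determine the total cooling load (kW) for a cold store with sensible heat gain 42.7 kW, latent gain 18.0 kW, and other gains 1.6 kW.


Q_total = Q_s + Q_l + Q_misc
Q_total = 42.7 + 18.0 + 1.6
Q_total = 62.3 kW

62.3


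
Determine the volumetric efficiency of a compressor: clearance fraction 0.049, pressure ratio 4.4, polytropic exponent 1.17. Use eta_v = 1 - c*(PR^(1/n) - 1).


PR^(1/n) = 4.4^(1/1.17) = 3.54780346
eta_v = 1 - 0.049 * (3.54780346 - 1)
eta_v = 0.8752

0.8752


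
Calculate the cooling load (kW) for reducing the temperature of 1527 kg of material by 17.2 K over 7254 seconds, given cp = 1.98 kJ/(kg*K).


Q = m * cp * dT / t
Q = 1527 * 1.98 * 17.2 / 7254
Q = 7.169 kW

7.169


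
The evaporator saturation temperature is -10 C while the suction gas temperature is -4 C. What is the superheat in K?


Superheat = T_suction - T_evap
Superheat = -4 - (-10)
Superheat = 6 K

6


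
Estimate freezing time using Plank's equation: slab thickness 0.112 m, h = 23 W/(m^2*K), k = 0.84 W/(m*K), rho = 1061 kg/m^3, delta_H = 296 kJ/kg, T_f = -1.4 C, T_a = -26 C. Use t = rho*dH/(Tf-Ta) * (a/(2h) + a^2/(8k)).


dT = -1.4 - (-26) = 24.6 K
term1 = a/(2h) = 0.112/(2*23) = 0.002434782609
term2 = a^2/(8k) = 0.112^2/(8*0.84) = 0.001866666667
t = rho*dH*1000/dT * (term1 + term2)
t = 1061*296*1000/24.6 * (0.002434782609 + 0.001866666667)
t = 54914 s

54914


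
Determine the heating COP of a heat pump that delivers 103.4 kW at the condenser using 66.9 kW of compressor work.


COP_hp = Q_cond / W
COP_hp = 103.4 / 66.9
COP_hp = 1.546

1.546


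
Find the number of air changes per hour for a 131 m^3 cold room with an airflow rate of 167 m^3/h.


ACH = flow / volume
ACH = 167 / 131
ACH = 1.275

1.275


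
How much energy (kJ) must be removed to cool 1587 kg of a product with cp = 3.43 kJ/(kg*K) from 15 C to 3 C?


dT = 15 - (3) = 12 K
Q = m * cp * dT = 1587 * 3.43 * 12
Q = 65321 kJ

65321


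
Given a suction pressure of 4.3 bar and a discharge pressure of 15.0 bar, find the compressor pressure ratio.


PR = P_high / P_low
PR = 15.0 / 4.3
PR = 3.488

3.488


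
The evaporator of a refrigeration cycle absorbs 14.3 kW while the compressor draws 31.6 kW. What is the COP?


COP = Q_evap / W
COP = 14.3 / 31.6
COP = 0.453

0.453


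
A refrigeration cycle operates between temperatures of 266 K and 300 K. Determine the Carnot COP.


dT = 300 - 266 = 34 K
COP_carnot = T_cold / dT = 266 / 34
COP_carnot = 7.824

7.824


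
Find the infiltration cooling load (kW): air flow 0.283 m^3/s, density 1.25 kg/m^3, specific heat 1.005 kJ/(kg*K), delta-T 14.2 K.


Q = V_dot * rho * cp * dT
Q = 0.283 * 1.25 * 1.005 * 14.2
Q = 5.048 kW

5.048


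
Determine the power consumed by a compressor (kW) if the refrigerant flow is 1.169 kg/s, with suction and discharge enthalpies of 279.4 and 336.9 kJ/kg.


dh = 336.9 - 279.4 = 57.5 kJ/kg
W = m_dot * dh = 1.169 * 57.5 = 67.22 kW

67.22


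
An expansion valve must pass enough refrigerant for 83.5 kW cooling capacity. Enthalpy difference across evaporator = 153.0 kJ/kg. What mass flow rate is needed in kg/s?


m_dot = Q / dh
m_dot = 83.5 / 153.0
m_dot = 0.5458 kg/s

0.5458


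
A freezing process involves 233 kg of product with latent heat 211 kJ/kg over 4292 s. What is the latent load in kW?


Q_lat = m * h_fg / t
Q_lat = 233 * 211 / 4292
Q_lat = 11.45 kW

11.45


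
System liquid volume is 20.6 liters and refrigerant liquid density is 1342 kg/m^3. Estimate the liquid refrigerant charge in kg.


Charge = V * rho / 1000
Charge = 20.6 * 1342 / 1000
Charge = 27.65 kg

27.65


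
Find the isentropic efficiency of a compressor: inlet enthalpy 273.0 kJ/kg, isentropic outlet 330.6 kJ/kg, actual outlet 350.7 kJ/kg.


dh_ideal = 330.6 - 273.0 = 57.6 kJ/kg
dh_actual = 350.7 - 273.0 = 77.7 kJ/kg
eta_s = dh_ideal / dh_actual = 57.6 / 77.7
eta_s = 0.7413

0.7413


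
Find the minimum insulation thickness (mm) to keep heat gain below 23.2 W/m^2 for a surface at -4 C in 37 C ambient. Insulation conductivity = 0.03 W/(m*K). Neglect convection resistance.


dT = 37 - (-4) = 41 K
thickness = k * dT / q_max * 1000
thickness = 0.03 * 41 / 23.2 * 1000
thickness = 53.0 mm

53.0


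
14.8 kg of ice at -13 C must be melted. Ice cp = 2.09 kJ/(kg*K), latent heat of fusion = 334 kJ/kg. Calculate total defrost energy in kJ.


Sensible heat = cp * dT = 2.09 * 13 = 27.17 kJ/kg
Total per kg = 27.17 + 334 = 361.17 kJ/kg
Q = m * total = 14.8 * 361.17
Q = 5345.3 kJ

5345.3


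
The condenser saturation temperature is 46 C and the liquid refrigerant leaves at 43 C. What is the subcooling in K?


Subcooling = T_cond - T_liquid
Subcooling = 46 - 43
Subcooling = 3 K

3


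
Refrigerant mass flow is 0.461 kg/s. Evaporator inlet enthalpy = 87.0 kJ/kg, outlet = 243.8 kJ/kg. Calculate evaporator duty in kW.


dh = 243.8 - 87.0 = 156.8 kJ/kg
Q_evap = m_dot * dh = 0.461 * 156.8
Q_evap = 72.28 kW

72.28


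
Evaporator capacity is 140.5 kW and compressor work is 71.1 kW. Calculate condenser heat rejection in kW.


Q_cond = Q_evap + W
Q_cond = 140.5 + 71.1
Q_cond = 211.6 kW

211.6


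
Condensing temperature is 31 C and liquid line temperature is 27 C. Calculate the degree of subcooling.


Subcooling = T_cond - T_liquid
Subcooling = 31 - 27
Subcooling = 4 K

4


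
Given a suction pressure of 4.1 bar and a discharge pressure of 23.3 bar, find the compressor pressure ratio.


PR = P_high / P_low
PR = 23.3 / 4.1
PR = 5.683

5.683


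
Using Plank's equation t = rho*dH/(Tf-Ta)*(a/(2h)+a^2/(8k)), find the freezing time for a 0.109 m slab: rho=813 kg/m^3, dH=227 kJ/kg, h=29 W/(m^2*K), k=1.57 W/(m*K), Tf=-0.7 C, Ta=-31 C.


dT = -0.7 - (-31) = 30.3 K
term1 = a/(2h) = 0.109/(2*29) = 0.001879310345
term2 = a^2/(8k) = 0.109^2/(8*1.57) = 0.0009459394904
t = rho*dH*1000/dT * (term1 + term2)
t = 813*227*1000/30.3 * (0.001879310345 + 0.0009459394904)
t = 17208 s

17208


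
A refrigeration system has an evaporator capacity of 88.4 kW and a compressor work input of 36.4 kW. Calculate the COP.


COP = Q_evap / W
COP = 88.4 / 36.4
COP = 2.429

2.429


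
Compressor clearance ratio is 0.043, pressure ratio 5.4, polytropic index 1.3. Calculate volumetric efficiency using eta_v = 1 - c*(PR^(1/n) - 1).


PR^(1/n) = 5.4^(1/1.3) = 3.65914665
eta_v = 1 - 0.043 * (3.65914665 - 1)
eta_v = 0.8857

0.8857


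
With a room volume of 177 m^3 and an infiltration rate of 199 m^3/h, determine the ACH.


ACH = flow / volume
ACH = 199 / 177
ACH = 1.124

1.124


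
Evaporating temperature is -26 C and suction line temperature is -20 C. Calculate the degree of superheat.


Superheat = T_suction - T_evap
Superheat = -20 - (-26)
Superheat = 6 K

6


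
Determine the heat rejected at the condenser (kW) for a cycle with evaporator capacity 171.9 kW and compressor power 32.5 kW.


Q_cond = Q_evap + W
Q_cond = 171.9 + 32.5
Q_cond = 204.4 kW

204.4


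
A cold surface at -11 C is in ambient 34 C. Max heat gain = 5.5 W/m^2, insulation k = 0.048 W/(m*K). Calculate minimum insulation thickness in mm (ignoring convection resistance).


dT = 34 - (-11) = 45 K
thickness = k * dT / q_max * 1000
thickness = 0.048 * 45 / 5.5 * 1000
thickness = 392.7 mm

392.7


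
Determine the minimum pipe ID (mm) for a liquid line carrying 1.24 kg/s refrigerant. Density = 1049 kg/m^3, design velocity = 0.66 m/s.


A = m_dot / (rho * v) = 1.24 / (1049 * 0.66) = 0.00179102753 m^2
d = sqrt(4*A/pi) * 1000
d = 47.8 mm

47.8


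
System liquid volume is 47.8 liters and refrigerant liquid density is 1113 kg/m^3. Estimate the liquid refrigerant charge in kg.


Charge = V * rho / 1000
Charge = 47.8 * 1113 / 1000
Charge = 53.2 kg

53.2


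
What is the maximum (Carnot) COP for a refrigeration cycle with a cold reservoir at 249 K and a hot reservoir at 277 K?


dT = 277 - 249 = 28 K
COP_carnot = T_cold / dT = 249 / 28
COP_carnot = 8.893

8.893


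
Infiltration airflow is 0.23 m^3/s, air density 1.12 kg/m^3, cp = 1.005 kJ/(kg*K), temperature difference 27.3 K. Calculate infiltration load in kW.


Q = V_dot * rho * cp * dT
Q = 0.23 * 1.12 * 1.005 * 27.3
Q = 7.068 kW

7.068


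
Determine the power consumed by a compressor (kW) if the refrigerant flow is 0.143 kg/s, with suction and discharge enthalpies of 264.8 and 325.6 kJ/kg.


dh = 325.6 - 264.8 = 60.8 kJ/kg
W = m_dot * dh = 0.143 * 60.8 = 8.69 kW

8.69


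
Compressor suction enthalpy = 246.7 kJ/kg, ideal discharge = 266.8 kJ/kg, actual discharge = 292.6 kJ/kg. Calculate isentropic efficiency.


dh_ideal = 266.8 - 246.7 = 20.1 kJ/kg
dh_actual = 292.6 - 246.7 = 45.9 kJ/kg
eta_s = dh_ideal / dh_actual = 20.1 / 45.9
eta_s = 0.4379

0.4379


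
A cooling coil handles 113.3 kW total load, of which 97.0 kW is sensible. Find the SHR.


SHR = Q_sensible / Q_total
SHR = 97.0 / 113.3
SHR = 0.856

0.856


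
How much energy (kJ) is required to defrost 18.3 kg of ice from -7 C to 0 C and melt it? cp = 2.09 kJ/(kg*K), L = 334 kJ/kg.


Sensible heat = cp * dT = 2.09 * 7 = 14.63 kJ/kg
Total per kg = 14.63 + 334 = 348.63 kJ/kg
Q = m * total = 18.3 * 348.63
Q = 6379.9 kJ

6379.9


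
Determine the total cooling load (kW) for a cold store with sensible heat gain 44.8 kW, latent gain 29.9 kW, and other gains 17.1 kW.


Q_total = Q_s + Q_l + Q_misc
Q_total = 44.8 + 29.9 + 17.1
Q_total = 91.8 kW

91.8


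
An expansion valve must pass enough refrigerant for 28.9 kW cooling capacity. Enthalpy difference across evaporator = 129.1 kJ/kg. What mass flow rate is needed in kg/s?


m_dot = Q / dh
m_dot = 28.9 / 129.1
m_dot = 0.2239 kg/s

0.2239


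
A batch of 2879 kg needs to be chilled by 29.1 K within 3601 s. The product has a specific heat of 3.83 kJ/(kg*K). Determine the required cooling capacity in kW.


Q = m * cp * dT / t
Q = 2879 * 3.83 * 29.1 / 3601
Q = 89.107 kW

89.107


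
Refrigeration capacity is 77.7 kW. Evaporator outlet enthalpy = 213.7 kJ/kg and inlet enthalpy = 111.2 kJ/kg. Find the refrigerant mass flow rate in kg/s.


dh = 213.7 - 111.2 = 102.5 kJ/kg
m_dot = Q / dh = 77.7 / 102.5 = 0.758 kg/s

0.758


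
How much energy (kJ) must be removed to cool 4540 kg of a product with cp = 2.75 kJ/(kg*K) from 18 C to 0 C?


dT = 18 - (0) = 18 K
Q = m * cp * dT = 4540 * 2.75 * 18
Q = 224730 kJ

224730


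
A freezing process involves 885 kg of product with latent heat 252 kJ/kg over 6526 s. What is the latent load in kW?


Q_lat = m * h_fg / t
Q_lat = 885 * 252 / 6526
Q_lat = 34.17 kW

34.17


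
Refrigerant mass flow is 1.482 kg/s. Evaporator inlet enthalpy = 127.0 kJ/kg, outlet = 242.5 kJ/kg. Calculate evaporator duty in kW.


dh = 242.5 - 127.0 = 115.5 kJ/kg
Q_evap = m_dot * dh = 1.482 * 115.5
Q_evap = 171.17 kW

171.17


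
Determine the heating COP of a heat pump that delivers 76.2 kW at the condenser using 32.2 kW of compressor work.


COP_hp = Q_cond / W
COP_hp = 76.2 / 32.2
COP_hp = 2.366

2.366


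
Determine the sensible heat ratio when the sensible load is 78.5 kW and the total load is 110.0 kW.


SHR = Q_sensible / Q_total
SHR = 78.5 / 110.0
SHR = 0.714

0.714


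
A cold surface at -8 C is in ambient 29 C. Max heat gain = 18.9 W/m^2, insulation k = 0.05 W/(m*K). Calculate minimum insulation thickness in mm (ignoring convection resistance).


dT = 29 - (-8) = 37 K
thickness = k * dT / q_max * 1000
thickness = 0.05 * 37 / 18.9 * 1000
thickness = 97.9 mm

97.9


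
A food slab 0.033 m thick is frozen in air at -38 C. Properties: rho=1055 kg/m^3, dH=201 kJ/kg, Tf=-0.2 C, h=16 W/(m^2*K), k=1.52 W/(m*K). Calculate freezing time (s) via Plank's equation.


dT = -0.2 - (-38) = 37.8 K
term1 = a/(2h) = 0.033/(2*16) = 0.00103125
term2 = a^2/(8k) = 0.033^2/(8*1.52) = 0.00008955592105
t = rho*dH*1000/dT * (term1 + term2)
t = 1055*201*1000/37.8 * (0.00103125 + 0.00008955592105)
t = 6288 s

6288


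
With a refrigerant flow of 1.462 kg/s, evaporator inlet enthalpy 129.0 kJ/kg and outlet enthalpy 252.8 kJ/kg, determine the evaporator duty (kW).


dh = 252.8 - 129.0 = 123.8 kJ/kg
Q_evap = m_dot * dh = 1.462 * 123.8
Q_evap = 181.0 kW

181.0


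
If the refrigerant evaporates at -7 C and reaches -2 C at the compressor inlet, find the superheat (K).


Superheat = T_suction - T_evap
Superheat = -2 - (-7)
Superheat = 5 K

5


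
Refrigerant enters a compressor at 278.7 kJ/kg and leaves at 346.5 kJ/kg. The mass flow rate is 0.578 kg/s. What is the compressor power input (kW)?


dh = 346.5 - 278.7 = 67.8 kJ/kg
W = m_dot * dh = 0.578 * 67.8 = 39.19 kW

39.19


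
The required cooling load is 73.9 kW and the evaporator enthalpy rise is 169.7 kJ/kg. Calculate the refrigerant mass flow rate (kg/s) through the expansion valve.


m_dot = Q / dh
m_dot = 73.9 / 169.7
m_dot = 0.4355 kg/s

0.4355


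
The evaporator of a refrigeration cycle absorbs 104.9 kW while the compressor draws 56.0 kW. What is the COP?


COP = Q_evap / W
COP = 104.9 / 56.0
COP = 1.873

1.873


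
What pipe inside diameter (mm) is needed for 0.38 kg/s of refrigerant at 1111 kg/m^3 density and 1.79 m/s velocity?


A = m_dot / (rho * v) = 0.38 / (1111 * 1.79) = 0.0001910805606 m^2
d = sqrt(4*A/pi) * 1000
d = 15.6 mm

15.6


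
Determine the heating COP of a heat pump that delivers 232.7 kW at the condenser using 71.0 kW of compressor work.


COP_hp = Q_cond / W
COP_hp = 232.7 / 71.0
COP_hp = 3.277

3.277


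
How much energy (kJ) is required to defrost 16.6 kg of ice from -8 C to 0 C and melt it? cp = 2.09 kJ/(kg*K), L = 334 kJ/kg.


Sensible heat = cp * dT = 2.09 * 8 = 16.72 kJ/kg
Total per kg = 16.72 + 334 = 350.72 kJ/kg
Q = m * total = 16.6 * 350.72
Q = 5822.0 kJ

5822.0


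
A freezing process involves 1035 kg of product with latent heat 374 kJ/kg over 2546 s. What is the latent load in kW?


Q_lat = m * h_fg / t
Q_lat = 1035 * 374 / 2546
Q_lat = 152.04 kW

152.04


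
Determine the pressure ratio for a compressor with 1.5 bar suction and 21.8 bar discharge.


PR = P_high / P_low
PR = 21.8 / 1.5
PR = 14.533

14.533


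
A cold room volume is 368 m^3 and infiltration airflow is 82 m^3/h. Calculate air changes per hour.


ACH = flow / volume
ACH = 82 / 368
ACH = 0.223

0.223


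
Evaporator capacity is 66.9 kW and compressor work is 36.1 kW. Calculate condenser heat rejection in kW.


Q_cond = Q_evap + W
Q_cond = 66.9 + 36.1
Q_cond = 103.0 kW

103.0


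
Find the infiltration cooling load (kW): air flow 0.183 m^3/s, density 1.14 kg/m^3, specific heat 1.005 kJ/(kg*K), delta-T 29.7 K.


Q = V_dot * rho * cp * dT
Q = 0.183 * 1.14 * 1.005 * 29.7
Q = 6.227 kW

6.227


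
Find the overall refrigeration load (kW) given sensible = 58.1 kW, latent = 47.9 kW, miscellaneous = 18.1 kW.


Q_total = Q_s + Q_l + Q_misc
Q_total = 58.1 + 47.9 + 18.1
Q_total = 124.1 kW

124.1


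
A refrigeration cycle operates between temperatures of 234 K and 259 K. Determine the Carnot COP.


dT = 259 - 234 = 25 K
COP_carnot = T_cold / dT = 234 / 25
COP_carnot = 9.36

9.36


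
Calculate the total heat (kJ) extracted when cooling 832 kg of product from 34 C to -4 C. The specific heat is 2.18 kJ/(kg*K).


dT = 34 - (-4) = 38 K
Q = m * cp * dT = 832 * 2.18 * 38
Q = 68923 kJ

68923


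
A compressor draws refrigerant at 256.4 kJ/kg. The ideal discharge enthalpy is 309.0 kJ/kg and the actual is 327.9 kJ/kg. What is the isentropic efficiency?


dh_ideal = 309.0 - 256.4 = 52.6 kJ/kg
dh_actual = 327.9 - 256.4 = 71.5 kJ/kg
eta_s = dh_ideal / dh_actual = 52.6 / 71.5
eta_s = 0.7357

0.7357


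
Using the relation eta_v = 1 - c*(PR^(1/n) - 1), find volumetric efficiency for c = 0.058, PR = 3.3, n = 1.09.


PR^(1/n) = 3.3^(1/1.09) = 2.9902043
eta_v = 1 - 0.058 * (2.9902043 - 1)
eta_v = 0.8846

0.8846


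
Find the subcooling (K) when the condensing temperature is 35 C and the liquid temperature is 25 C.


Subcooling = T_cond - T_liquid
Subcooling = 35 - 25
Subcooling = 10 K

10


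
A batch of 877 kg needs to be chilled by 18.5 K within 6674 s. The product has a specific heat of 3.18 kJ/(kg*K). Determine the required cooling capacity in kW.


Q = m * cp * dT / t
Q = 877 * 3.18 * 18.5 / 6674
Q = 7.731 kW

7.731


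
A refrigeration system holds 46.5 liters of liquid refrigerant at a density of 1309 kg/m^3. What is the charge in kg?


Charge = V * rho / 1000
Charge = 46.5 * 1309 / 1000
Charge = 60.87 kg

60.87


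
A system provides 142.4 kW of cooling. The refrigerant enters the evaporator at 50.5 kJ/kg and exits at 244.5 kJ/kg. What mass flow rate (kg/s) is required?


dh = 244.5 - 50.5 = 194.0 kJ/kg
m_dot = Q / dh = 142.4 / 194.0 = 0.734 kg/s

0.734


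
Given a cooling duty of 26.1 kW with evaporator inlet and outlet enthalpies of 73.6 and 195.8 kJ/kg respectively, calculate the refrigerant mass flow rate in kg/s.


dh = 195.8 - 73.6 = 122.2 kJ/kg
m_dot = Q / dh = 26.1 / 122.2 = 0.2136 kg/s

0.2136


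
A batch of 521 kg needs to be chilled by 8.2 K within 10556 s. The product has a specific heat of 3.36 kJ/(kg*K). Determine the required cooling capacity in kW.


Q = m * cp * dT / t
Q = 521 * 3.36 * 8.2 / 10556
Q = 1.36 kW

1.36


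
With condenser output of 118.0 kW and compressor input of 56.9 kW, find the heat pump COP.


COP_hp = Q_cond / W
COP_hp = 118.0 / 56.9
COP_hp = 2.074

2.074


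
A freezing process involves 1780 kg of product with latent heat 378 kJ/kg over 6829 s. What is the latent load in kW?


Q_lat = m * h_fg / t
Q_lat = 1780 * 378 / 6829
Q_lat = 98.53 kW

98.53


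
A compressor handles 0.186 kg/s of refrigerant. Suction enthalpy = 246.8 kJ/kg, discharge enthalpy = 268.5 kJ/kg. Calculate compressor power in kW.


dh = 268.5 - 246.8 = 21.7 kJ/kg
W = m_dot * dh = 0.186 * 21.7 = 4.04 kW

4.04


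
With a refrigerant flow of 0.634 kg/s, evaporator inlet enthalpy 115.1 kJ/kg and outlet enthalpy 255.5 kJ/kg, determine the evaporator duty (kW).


dh = 255.5 - 115.1 = 140.4 kJ/kg
Q_evap = m_dot * dh = 0.634 * 140.4
Q_evap = 89.01 kW

89.01


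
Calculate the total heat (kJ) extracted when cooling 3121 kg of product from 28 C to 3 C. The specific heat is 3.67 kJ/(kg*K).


dT = 28 - (3) = 25 K
Q = m * cp * dT = 3121 * 3.67 * 25
Q = 286352 kJ

286352


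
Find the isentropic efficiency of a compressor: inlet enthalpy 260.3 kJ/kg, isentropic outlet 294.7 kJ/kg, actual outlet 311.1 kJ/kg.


dh_ideal = 294.7 - 260.3 = 34.4 kJ/kg
dh_actual = 311.1 - 260.3 = 50.8 kJ/kg
eta_s = dh_ideal / dh_actual = 34.4 / 50.8
eta_s = 0.6772

0.6772


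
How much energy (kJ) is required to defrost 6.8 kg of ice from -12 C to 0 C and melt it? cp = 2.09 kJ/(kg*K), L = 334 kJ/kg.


Sensible heat = cp * dT = 2.09 * 12 = 25.08 kJ/kg
Total per kg = 25.08 + 334 = 359.08 kJ/kg
Q = m * total = 6.8 * 359.08
Q = 2441.7 kJ

2441.7


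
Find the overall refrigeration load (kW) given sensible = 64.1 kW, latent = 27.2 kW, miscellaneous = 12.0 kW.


Q_total = Q_s + Q_l + Q_misc
Q_total = 64.1 + 27.2 + 12.0
Q_total = 103.3 kW

103.3


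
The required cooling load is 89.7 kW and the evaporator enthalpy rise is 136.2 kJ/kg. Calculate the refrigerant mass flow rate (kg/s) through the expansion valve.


m_dot = Q / dh
m_dot = 89.7 / 136.2
m_dot = 0.6586 kg/s

0.6586


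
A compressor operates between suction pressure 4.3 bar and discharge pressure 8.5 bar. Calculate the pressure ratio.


PR = P_high / P_low
PR = 8.5 / 4.3
PR = 1.977

1.977


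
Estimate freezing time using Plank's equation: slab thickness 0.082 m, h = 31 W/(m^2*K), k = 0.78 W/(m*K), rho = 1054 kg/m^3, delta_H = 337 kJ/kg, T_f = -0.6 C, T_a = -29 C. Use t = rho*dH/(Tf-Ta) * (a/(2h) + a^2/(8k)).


dT = -0.6 - (-29) = 28.4 K
term1 = a/(2h) = 0.082/(2*31) = 0.001322580645
term2 = a^2/(8k) = 0.082^2/(8*0.78) = 0.001077564103
t = rho*dH*1000/dT * (term1 + term2)
t = 1054*337*1000/28.4 * (0.001322580645 + 0.001077564103)
t = 30019 s

30019


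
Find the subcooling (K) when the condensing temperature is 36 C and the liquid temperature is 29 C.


Subcooling = T_cond - T_liquid
Subcooling = 36 - 29
Subcooling = 7 K

7


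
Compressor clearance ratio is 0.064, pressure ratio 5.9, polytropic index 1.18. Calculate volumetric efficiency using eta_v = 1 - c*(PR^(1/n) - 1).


PR^(1/n) = 5.9^(1/1.18) = 4.50053783
eta_v = 1 - 0.064 * (4.50053783 - 1)
eta_v = 0.776

0.776


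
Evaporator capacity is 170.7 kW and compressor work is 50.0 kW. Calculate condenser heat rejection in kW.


Q_cond = Q_evap + W
Q_cond = 170.7 + 50.0
Q_cond = 220.7 kW

220.7


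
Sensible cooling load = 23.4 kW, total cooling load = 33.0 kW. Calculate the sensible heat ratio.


SHR = Q_sensible / Q_total
SHR = 23.4 / 33.0
SHR = 0.709

0.709


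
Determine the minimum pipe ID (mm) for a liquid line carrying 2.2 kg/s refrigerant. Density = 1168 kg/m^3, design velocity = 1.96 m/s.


A = m_dot / (rho * v) = 2.2 / (1168 * 1.96) = 0.0009610008387 m^2
d = sqrt(4*A/pi) * 1000
d = 35.0 mm

35.0


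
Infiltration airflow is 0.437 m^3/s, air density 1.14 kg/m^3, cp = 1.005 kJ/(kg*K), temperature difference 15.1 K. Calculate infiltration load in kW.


Q = V_dot * rho * cp * dT
Q = 0.437 * 1.14 * 1.005 * 15.1
Q = 7.56 kW

7.56


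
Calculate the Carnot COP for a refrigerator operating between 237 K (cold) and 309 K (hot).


dT = 309 - 237 = 72 K
COP_carnot = T_cold / dT = 237 / 72
COP_carnot = 3.292

3.292


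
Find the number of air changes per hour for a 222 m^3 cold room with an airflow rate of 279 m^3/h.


ACH = flow / volume
ACH = 279 / 222
ACH = 1.257

1.257


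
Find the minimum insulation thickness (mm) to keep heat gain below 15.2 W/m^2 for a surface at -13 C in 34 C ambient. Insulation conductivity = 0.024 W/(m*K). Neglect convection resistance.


dT = 34 - (-13) = 47 K
thickness = k * dT / q_max * 1000
thickness = 0.024 * 47 / 15.2 * 1000
thickness = 74.2 mm

74.2


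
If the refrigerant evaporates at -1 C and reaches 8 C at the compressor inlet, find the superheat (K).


Superheat = T_suction - T_evap
Superheat = 8 - (-1)
Superheat = 9 K

9


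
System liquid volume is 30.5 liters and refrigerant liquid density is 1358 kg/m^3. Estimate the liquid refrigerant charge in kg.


Charge = V * rho / 1000
Charge = 30.5 * 1358 / 1000
Charge = 41.42 kg

41.42


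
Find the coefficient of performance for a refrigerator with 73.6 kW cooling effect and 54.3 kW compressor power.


COP = Q_evap / W
COP = 73.6 / 54.3
COP = 1.355

1.355


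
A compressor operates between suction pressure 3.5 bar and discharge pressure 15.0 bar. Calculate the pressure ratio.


PR = P_high / P_low
PR = 15.0 / 3.5
PR = 4.286

4.286


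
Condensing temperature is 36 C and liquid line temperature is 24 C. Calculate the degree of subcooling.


Subcooling = T_cond - T_liquid
Subcooling = 36 - 24
Subcooling = 12 K

12


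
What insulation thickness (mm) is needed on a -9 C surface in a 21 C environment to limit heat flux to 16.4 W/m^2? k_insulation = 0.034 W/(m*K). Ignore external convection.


dT = 21 - (-9) = 30 K
thickness = k * dT / q_max * 1000
thickness = 0.034 * 30 / 16.4 * 1000
thickness = 62.2 mm

62.2


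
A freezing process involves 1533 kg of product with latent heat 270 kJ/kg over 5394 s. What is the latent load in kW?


Q_lat = m * h_fg / t
Q_lat = 1533 * 270 / 5394
Q_lat = 76.74 kW

76.74


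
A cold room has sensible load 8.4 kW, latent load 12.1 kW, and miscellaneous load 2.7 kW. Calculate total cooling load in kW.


Q_total = Q_s + Q_l + Q_misc
Q_total = 8.4 + 12.1 + 2.7
Q_total = 23.2 kW

23.2


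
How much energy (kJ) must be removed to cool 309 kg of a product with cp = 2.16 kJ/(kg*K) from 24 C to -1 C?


dT = 24 - (-1) = 25 K
Q = m * cp * dT = 309 * 2.16 * 25
Q = 16686 kJ

16686


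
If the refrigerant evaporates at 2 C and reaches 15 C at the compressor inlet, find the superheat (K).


Superheat = T_suction - T_evap
Superheat = 15 - (2)
Superheat = 13 K

13


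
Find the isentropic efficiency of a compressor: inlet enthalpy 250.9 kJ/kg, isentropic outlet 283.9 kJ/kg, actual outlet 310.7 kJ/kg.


dh_ideal = 283.9 - 250.9 = 33.0 kJ/kg
dh_actual = 310.7 - 250.9 = 59.8 kJ/kg
eta_s = dh_ideal / dh_actual = 33.0 / 59.8
eta_s = 0.5518

0.5518


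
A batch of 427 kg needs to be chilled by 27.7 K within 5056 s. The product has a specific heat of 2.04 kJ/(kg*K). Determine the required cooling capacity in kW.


Q = m * cp * dT / t
Q = 427 * 2.04 * 27.7 / 5056
Q = 4.772 kW

4.772


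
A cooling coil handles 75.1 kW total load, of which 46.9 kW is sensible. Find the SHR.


SHR = Q_sensible / Q_total
SHR = 46.9 / 75.1
SHR = 0.625

0.625


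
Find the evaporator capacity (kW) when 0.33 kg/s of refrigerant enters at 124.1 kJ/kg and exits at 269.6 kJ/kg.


dh = 269.6 - 124.1 = 145.5 kJ/kg
Q_evap = m_dot * dh = 0.33 * 145.5
Q_evap = 48.02 kW

48.02


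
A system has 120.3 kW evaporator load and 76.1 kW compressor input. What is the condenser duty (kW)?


Q_cond = Q_evap + W
Q_cond = 120.3 + 76.1
Q_cond = 196.4 kW

196.4


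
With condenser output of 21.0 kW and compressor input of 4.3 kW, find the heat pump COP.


COP_hp = Q_cond / W
COP_hp = 21.0 / 4.3
COP_hp = 4.884

4.884


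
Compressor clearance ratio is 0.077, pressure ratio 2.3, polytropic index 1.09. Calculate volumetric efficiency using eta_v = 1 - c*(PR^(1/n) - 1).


PR^(1/n) = 2.3^(1/1.09) = 2.14714018
eta_v = 1 - 0.077 * (2.14714018 - 1)
eta_v = 0.9117

0.9117


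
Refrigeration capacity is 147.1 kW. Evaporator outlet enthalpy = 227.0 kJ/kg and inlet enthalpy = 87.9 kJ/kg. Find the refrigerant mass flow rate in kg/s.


dh = 227.0 - 87.9 = 139.1 kJ/kg
m_dot = Q / dh = 147.1 / 139.1 = 1.0575 kg/s

1.0575


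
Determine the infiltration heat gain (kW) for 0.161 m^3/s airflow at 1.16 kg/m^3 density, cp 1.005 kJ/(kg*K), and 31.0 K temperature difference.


Q = V_dot * rho * cp * dT
Q = 0.161 * 1.16 * 1.005 * 31.0
Q = 5.819 kW

5.819


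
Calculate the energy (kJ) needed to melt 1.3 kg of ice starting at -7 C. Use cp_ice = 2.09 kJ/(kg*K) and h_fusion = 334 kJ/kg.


Sensible heat = cp * dT = 2.09 * 7 = 14.63 kJ/kg
Total per kg = 14.63 + 334 = 348.63 kJ/kg
Q = m * total = 1.3 * 348.63
Q = 453.2 kJ

453.2


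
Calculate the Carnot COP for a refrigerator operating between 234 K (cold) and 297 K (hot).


dT = 297 - 234 = 63 K
COP_carnot = T_cold / dT = 234 / 63
COP_carnot = 3.714

3.714


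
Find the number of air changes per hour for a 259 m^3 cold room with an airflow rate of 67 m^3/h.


ACH = flow / volume
ACH = 67 / 259
ACH = 0.259

0.259


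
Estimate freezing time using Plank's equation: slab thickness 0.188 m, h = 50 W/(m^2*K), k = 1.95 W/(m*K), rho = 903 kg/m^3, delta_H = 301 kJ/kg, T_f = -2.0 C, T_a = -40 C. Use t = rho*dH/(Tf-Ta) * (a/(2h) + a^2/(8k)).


dT = -2.0 - (-40) = 38.0 K
term1 = a/(2h) = 0.188/(2*50) = 0.00188
term2 = a^2/(8k) = 0.188^2/(8*1.95) = 0.002265641026
t = rho*dH*1000/dT * (term1 + term2)
t = 903*301*1000/38.0 * (0.00188 + 0.002265641026)
t = 29653 s

29653


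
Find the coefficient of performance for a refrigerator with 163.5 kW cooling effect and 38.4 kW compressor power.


COP = Q_evap / W
COP = 163.5 / 38.4
COP = 4.258

4.258


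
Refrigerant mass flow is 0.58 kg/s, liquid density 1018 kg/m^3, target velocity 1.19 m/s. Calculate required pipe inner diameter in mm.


A = m_dot / (rho * v) = 0.58 / (1018 * 1.19) = 0.0004787769725 m^2
d = sqrt(4*A/pi) * 1000
d = 24.7 mm

24.7


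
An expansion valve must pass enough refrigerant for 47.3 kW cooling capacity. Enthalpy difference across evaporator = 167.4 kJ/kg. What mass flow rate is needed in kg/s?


m_dot = Q / dh
m_dot = 47.3 / 167.4
m_dot = 0.2826 kg/s

0.2826


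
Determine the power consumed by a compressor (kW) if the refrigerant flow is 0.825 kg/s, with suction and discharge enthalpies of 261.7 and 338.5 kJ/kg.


dh = 338.5 - 261.7 = 76.8 kJ/kg
W = m_dot * dh = 0.825 * 76.8 = 63.36 kW

63.36


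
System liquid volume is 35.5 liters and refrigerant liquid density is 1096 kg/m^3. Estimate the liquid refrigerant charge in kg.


Charge = V * rho / 1000
Charge = 35.5 * 1096 / 1000
Charge = 38.91 kg

38.91


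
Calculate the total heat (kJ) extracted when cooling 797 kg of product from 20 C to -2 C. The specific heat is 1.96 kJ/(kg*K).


dT = 20 - (-2) = 22 K
Q = m * cp * dT = 797 * 1.96 * 22
Q = 34367 kJ

34367


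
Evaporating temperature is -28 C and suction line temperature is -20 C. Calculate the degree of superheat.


Superheat = T_suction - T_evap
Superheat = -20 - (-28)
Superheat = 8 K

8


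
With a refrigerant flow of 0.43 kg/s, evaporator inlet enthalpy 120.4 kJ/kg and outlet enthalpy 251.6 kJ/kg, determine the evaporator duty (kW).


dh = 251.6 - 120.4 = 131.2 kJ/kg
Q_evap = m_dot * dh = 0.43 * 131.2
Q_evap = 56.42 kW

56.42


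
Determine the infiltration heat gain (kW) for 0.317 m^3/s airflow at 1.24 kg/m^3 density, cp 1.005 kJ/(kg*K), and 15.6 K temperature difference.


Q = V_dot * rho * cp * dT
Q = 0.317 * 1.24 * 1.005 * 15.6
Q = 6.163 kW

6.163


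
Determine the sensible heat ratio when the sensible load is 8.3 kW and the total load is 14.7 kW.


SHR = Q_sensible / Q_total
SHR = 8.3 / 14.7
SHR = 0.565

0.565


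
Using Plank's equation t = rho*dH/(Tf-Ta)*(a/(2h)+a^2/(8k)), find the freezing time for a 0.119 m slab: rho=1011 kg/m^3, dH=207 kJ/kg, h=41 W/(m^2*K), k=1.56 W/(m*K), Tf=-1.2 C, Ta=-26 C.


dT = -1.2 - (-26) = 24.8 K
term1 = a/(2h) = 0.119/(2*41) = 0.001451219512
term2 = a^2/(8k) = 0.119^2/(8*1.56) = 0.001134695513
t = rho*dH*1000/dT * (term1 + term2)
t = 1011*207*1000/24.8 * (0.001451219512 + 0.001134695513)
t = 21821 s

21821


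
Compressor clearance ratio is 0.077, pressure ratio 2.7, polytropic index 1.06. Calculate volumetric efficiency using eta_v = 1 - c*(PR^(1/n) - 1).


PR^(1/n) = 2.7^(1/1.06) = 2.55238949
eta_v = 1 - 0.077 * (2.55238949 - 1)
eta_v = 0.8805

0.8805


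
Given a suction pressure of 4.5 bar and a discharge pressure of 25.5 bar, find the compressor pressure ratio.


PR = P_high / P_low
PR = 25.5 / 4.5
PR = 5.667

5.667


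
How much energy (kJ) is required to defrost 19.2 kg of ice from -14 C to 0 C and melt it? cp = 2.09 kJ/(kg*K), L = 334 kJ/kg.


Sensible heat = cp * dT = 2.09 * 14 = 29.26 kJ/kg
Total per kg = 29.26 + 334 = 363.26 kJ/kg
Q = m * total = 19.2 * 363.26
Q = 6974.6 kJ

6974.6


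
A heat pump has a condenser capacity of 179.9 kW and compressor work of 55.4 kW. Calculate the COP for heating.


COP_hp = Q_cond / W
COP_hp = 179.9 / 55.4
COP_hp = 3.247

3.247


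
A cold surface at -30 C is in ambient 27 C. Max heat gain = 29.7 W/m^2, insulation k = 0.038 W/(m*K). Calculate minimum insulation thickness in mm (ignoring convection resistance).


dT = 27 - (-30) = 57 K
thickness = k * dT / q_max * 1000
thickness = 0.038 * 57 / 29.7 * 1000
thickness = 72.9 mm

72.9


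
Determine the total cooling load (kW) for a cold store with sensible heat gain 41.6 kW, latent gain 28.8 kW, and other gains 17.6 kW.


Q_total = Q_s + Q_l + Q_misc
Q_total = 41.6 + 28.8 + 17.6
Q_total = 88.0 kW

88.0


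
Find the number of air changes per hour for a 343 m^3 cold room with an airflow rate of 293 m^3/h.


ACH = flow / volume
ACH = 293 / 343
ACH = 0.854

0.854


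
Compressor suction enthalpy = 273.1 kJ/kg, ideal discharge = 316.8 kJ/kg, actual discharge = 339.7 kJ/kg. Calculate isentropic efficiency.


dh_ideal = 316.8 - 273.1 = 43.7 kJ/kg
dh_actual = 339.7 - 273.1 = 66.6 kJ/kg
eta_s = dh_ideal / dh_actual = 43.7 / 66.6
eta_s = 0.6562

0.6562


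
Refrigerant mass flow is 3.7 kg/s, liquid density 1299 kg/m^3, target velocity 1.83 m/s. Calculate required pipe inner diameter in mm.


A = m_dot / (rho * v) = 3.7 / (1299 * 1.83) = 0.001556472612 m^2
d = sqrt(4*A/pi) * 1000
d = 44.5 mm

44.5


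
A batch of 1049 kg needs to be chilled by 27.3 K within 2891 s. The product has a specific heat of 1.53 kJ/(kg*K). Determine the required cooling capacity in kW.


Q = m * cp * dT / t
Q = 1049 * 1.53 * 27.3 / 2891
Q = 15.156 kW

15.156


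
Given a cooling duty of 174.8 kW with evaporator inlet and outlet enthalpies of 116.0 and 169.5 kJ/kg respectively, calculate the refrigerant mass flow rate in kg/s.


dh = 169.5 - 116.0 = 53.5 kJ/kg
m_dot = Q / dh = 174.8 / 53.5 = 3.2673 kg/s

3.2673


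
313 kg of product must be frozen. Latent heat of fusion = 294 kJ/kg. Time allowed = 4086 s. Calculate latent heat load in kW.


Q_lat = m * h_fg / t
Q_lat = 313 * 294 / 4086
Q_lat = 22.52 kW

22.52


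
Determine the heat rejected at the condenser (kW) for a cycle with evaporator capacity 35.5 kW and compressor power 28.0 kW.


Q_cond = Q_evap + W
Q_cond = 35.5 + 28.0
Q_cond = 63.5 kW

63.5


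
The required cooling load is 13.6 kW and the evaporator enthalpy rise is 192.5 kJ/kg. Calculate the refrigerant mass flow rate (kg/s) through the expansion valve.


m_dot = Q / dh
m_dot = 13.6 / 192.5
m_dot = 0.0706 kg/s

0.0706


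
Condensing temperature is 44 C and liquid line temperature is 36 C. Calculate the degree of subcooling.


Subcooling = T_cond - T_liquid
Subcooling = 44 - 36
Subcooling = 8 K

8


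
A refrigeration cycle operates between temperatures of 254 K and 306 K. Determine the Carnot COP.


dT = 306 - 254 = 52 K
COP_carnot = T_cold / dT = 254 / 52
COP_carnot = 4.885

4.885


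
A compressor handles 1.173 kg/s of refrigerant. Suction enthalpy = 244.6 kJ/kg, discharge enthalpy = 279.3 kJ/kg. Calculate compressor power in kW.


dh = 279.3 - 244.6 = 34.7 kJ/kg
W = m_dot * dh = 1.173 * 34.7 = 40.7 kW

40.7


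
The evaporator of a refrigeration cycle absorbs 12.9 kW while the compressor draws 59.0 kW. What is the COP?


COP = Q_evap / W
COP = 12.9 / 59.0
COP = 0.219

0.219


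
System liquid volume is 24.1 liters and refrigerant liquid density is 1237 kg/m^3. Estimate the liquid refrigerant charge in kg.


Charge = V * rho / 1000
Charge = 24.1 * 1237 / 1000
Charge = 29.81 kg

29.81


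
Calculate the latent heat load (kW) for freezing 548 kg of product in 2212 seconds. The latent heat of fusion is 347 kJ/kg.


Q_lat = m * h_fg / t
Q_lat = 548 * 347 / 2212
Q_lat = 85.97 kW

85.97


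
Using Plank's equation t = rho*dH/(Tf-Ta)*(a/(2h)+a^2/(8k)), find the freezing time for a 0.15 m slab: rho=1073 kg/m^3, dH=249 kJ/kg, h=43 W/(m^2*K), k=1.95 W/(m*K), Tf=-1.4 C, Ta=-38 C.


dT = -1.4 - (-38) = 36.6 K
term1 = a/(2h) = 0.15/(2*43) = 0.001744186047
term2 = a^2/(8k) = 0.15^2/(8*1.95) = 0.001442307692
t = rho*dH*1000/dT * (term1 + term2)
t = 1073*249*1000/36.6 * (0.001744186047 + 0.001442307692)
t = 23261 s

23261


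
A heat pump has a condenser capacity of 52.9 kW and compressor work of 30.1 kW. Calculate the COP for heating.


COP_hp = Q_cond / W
COP_hp = 52.9 / 30.1
COP_hp = 1.757

1.757


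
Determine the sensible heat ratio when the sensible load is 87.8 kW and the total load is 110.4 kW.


SHR = Q_sensible / Q_total
SHR = 87.8 / 110.4
SHR = 0.795

0.795


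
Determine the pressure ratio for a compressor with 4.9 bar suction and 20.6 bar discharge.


PR = P_high / P_low
PR = 20.6 / 4.9
PR = 4.204

4.204


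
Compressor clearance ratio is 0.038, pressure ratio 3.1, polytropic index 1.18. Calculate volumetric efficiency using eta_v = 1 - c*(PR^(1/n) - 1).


PR^(1/n) = 3.1^(1/1.18) = 2.60860436
eta_v = 1 - 0.038 * (2.60860436 - 1)
eta_v = 0.9389

0.9389


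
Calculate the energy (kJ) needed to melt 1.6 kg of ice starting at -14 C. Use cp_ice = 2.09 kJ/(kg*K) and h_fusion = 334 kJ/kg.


Sensible heat = cp * dT = 2.09 * 14 = 29.26 kJ/kg
Total per kg = 29.26 + 334 = 363.26 kJ/kg
Q = m * total = 1.6 * 363.26
Q = 581.2 kJ

581.2


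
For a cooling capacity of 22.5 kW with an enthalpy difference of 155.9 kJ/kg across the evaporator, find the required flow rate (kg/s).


m_dot = Q / dh
m_dot = 22.5 / 155.9
m_dot = 0.1443 kg/s

0.1443


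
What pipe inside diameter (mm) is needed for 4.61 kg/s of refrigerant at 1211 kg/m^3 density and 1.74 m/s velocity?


A = m_dot / (rho * v) = 4.61 / (1211 * 1.74) = 0.002187799577 m^2
d = sqrt(4*A/pi) * 1000
d = 52.8 mm

52.8


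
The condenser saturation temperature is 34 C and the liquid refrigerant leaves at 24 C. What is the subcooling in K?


Subcooling = T_cond - T_liquid
Subcooling = 34 - 24
Subcooling = 10 K

10


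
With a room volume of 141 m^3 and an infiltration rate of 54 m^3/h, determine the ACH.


ACH = flow / volume
ACH = 54 / 141
ACH = 0.383

0.383


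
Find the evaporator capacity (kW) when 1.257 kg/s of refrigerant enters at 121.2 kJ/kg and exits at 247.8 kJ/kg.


dh = 247.8 - 121.2 = 126.6 kJ/kg
Q_evap = m_dot * dh = 1.257 * 126.6
Q_evap = 159.14 kW

159.14


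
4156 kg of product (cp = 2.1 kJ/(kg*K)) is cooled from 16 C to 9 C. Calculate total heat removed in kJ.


dT = 16 - (9) = 7 K
Q = m * cp * dT = 4156 * 2.1 * 7
Q = 61093 kJ

61093


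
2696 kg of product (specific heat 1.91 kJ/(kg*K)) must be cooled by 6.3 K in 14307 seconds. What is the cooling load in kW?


Q = m * cp * dT / t
Q = 2696 * 1.91 * 6.3 / 14307
Q = 2.267 kW

2.267
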